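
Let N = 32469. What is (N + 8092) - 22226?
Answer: 18335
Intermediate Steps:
(N + 8092) - 22226 = (32469 + 8092) - 22226 = 40561 - 22226 = 18335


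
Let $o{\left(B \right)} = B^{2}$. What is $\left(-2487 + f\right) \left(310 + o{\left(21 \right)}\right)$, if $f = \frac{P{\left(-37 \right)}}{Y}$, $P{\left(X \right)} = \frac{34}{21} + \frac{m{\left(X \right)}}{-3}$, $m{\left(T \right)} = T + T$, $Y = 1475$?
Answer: $- \frac{19284246341}{10325} \approx -1.8677 \cdot 10^{6}$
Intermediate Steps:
$m{\left(T \right)} = 2 T$
$P{\left(X \right)} = \frac{34}{21} - \frac{2 X}{3}$ ($P{\left(X \right)} = \frac{34}{21} + \frac{2 X}{-3} = 34 \cdot \frac{1}{21} + 2 X \left(- \frac{1}{3}\right) = \frac{34}{21} - \frac{2 X}{3}$)
$f = \frac{184}{10325}$ ($f = \frac{\frac{34}{21} - - \frac{74}{3}}{1475} = \left(\frac{34}{21} + \frac{74}{3}\right) \frac{1}{1475} = \frac{184}{7} \cdot \frac{1}{1475} = \frac{184}{10325} \approx 0.017821$)
$\left(-2487 + f\right) \left(310 + o{\left(21 \right)}\right) = \left(-2487 + \frac{184}{10325}\right) \left(310 + 21^{2}\right) = - \frac{25678091 \left(310 + 441\right)}{10325} = \left(- \frac{25678091}{10325}\right) 751 = - \frac{19284246341}{10325}$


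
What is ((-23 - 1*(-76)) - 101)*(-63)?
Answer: 3024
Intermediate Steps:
((-23 - 1*(-76)) - 101)*(-63) = ((-23 + 76) - 101)*(-63) = (53 - 101)*(-63) = -48*(-63) = 3024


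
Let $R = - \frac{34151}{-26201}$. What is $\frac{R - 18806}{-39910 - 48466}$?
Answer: $\frac{492701855}{2315539576} \approx 0.21278$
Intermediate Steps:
$R = \frac{34151}{26201}$ ($R = \left(-34151\right) \left(- \frac{1}{26201}\right) = \frac{34151}{26201} \approx 1.3034$)
$\frac{R - 18806}{-39910 - 48466} = \frac{\frac{34151}{26201} - 18806}{-39910 - 48466} = - \frac{492701855}{26201 \left(-88376\right)} = \left(- \frac{492701855}{26201}\right) \left(- \frac{1}{88376}\right) = \frac{492701855}{2315539576}$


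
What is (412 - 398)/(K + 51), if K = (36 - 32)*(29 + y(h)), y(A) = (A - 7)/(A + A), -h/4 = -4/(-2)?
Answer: 56/683 ≈ 0.081991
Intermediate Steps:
h = -8 (h = -(-16)/(-2) = -(-16)*(-1)/2 = -4*2 = -8)
y(A) = (-7 + A)/(2*A) (y(A) = (-7 + A)/((2*A)) = (-7 + A)*(1/(2*A)) = (-7 + A)/(2*A))
K = 479/4 (K = (36 - 32)*(29 + (½)*(-7 - 8)/(-8)) = 4*(29 + (½)*(-⅛)*(-15)) = 4*(29 + 15/16) = 4*(479/16) = 479/4 ≈ 119.75)
(412 - 398)/(K + 51) = (412 - 398)/(479/4 + 51) = 14/(683/4) = (4/683)*14 = 56/683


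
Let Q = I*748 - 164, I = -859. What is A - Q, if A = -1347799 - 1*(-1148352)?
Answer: 443249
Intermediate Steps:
A = -199447 (A = -1347799 + 1148352 = -199447)
Q = -642696 (Q = -859*748 - 164 = -642532 - 164 = -642696)
A - Q = -199447 - 1*(-642696) = -199447 + 642696 = 443249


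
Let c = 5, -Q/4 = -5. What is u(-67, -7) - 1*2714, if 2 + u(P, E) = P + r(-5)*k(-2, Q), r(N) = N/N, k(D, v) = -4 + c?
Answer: -2782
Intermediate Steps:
Q = 20 (Q = -4*(-5) = 20)
k(D, v) = 1 (k(D, v) = -4 + 5 = 1)
r(N) = 1
u(P, E) = -1 + P (u(P, E) = -2 + (P + 1*1) = -2 + (P + 1) = -2 + (1 + P) = -1 + P)
u(-67, -7) - 1*2714 = (-1 - 67) - 1*2714 = -68 - 2714 = -2782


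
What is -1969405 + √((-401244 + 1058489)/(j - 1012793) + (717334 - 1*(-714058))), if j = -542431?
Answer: -1969405 + √865534463845301778/777612 ≈ -1.9682e+6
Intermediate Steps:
-1969405 + √((-401244 + 1058489)/(j - 1012793) + (717334 - 1*(-714058))) = -1969405 + √((-401244 + 1058489)/(-542431 - 1012793) + (717334 - 1*(-714058))) = -1969405 + √(657245/(-1555224) + (717334 + 714058)) = -1969405 + √(657245*(-1/1555224) + 1431392) = -1969405 + √(-657245/1555224 + 1431392) = -1969405 + √(2226134534563/1555224) = -1969405 + √865534463845301778/777612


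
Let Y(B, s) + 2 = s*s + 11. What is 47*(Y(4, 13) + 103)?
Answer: 13207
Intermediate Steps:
Y(B, s) = 9 + s² (Y(B, s) = -2 + (s*s + 11) = -2 + (s² + 11) = -2 + (11 + s²) = 9 + s²)
47*(Y(4, 13) + 103) = 47*((9 + 13²) + 103) = 47*((9 + 169) + 103) = 47*(178 + 103) = 47*281 = 13207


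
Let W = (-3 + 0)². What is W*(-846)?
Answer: -7614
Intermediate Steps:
W = 9 (W = (-3)² = 9)
W*(-846) = 9*(-846) = -7614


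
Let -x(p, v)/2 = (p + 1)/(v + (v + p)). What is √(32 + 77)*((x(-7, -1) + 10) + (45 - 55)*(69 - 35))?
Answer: -994*√109/3 ≈ -3459.2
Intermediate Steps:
x(p, v) = -2*(1 + p)/(p + 2*v) (x(p, v) = -2*(p + 1)/(v + (v + p)) = -2*(1 + p)/(v + (p + v)) = -2*(1 + p)/(p + 2*v))
√(32 + 77)*((x(-7, -1) + 10) + (45 - 55)*(69 - 35)) = √(32 + 77)*((2*(-1 - 1*(-7))/(-7 + 2*(-1)) + 10) + (45 - 55)*(69 - 35)) = √109*((2*(-1 + 7)/(-7 - 2) + 10) - 10*34) = √109*((2*6/(-9) + 10) - 340) = √109*((2*(-⅑)*6 + 10) - 340) = √109*((-4/3 + 10) - 340) = √109*(26/3 - 340) = √109*(-994/3) = -994*√109/3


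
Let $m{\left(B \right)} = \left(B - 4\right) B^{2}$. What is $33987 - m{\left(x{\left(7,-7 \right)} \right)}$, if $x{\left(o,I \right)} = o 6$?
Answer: $-33045$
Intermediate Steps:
$x{\left(o,I \right)} = 6 o$
$m{\left(B \right)} = B^{2} \left(-4 + B\right)$ ($m{\left(B \right)} = \left(-4 + B\right) B^{2} = B^{2} \left(-4 + B\right)$)
$33987 - m{\left(x{\left(7,-7 \right)} \right)} = 33987 - \left(6 \cdot 7\right)^{2} \left(-4 + 6 \cdot 7\right) = 33987 - 42^{2} \left(-4 + 42\right) = 33987 - 1764 \cdot 38 = 33987 - 67032 = -33045$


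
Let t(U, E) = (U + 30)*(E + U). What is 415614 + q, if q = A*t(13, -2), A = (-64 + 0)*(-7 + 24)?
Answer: -99010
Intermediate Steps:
t(U, E) = (30 + U)*(E + U)
A = -1088 (A = -64*17 = -1088)
q = -514624 (q = -1088*(13² + 30*(-2) + 30*13 - 2*13) = -1088*(169 - 60 + 390 - 26) = -1088*473 = -514624)
415614 + q = 415614 - 514624 = -99010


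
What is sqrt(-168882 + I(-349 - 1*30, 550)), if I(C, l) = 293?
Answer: I*sqrt(168589) ≈ 410.6*I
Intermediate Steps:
sqrt(-168882 + I(-349 - 1*30, 550)) = sqrt(-168882 + 293) = sqrt(-168589) = I*sqrt(168589)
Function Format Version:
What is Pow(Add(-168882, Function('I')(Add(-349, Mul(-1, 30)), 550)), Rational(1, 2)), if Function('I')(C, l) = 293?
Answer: Mul(I, Pow(168589, Rational(1, 2))) ≈ Mul(410.60, I)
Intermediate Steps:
Pow(Add(-168882, Function('I')(Add(-349, Mul(-1, 30)), 550)), Rational(1, 2)) = Pow(Add(-168882, 293), Rational(1, 2)) = Pow(-168589, Rational(1, 2)) = Mul(I, Pow(168589, Rational(1, 2)))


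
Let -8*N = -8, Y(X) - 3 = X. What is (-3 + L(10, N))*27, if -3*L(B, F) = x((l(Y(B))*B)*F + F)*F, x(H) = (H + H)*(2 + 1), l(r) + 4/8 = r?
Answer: -6885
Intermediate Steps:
Y(X) = 3 + X
l(r) = -½ + r
N = 1 (N = -⅛*(-8) = 1)
x(H) = 6*H (x(H) = (2*H)*3 = 6*H)
L(B, F) = -F*(6*F + 6*B*F*(5/2 + B))/3 (L(B, F) = -6*(((-½ + (3 + B))*B)*F + F)*F/3 = -6*(((5/2 + B)*B)*F + F)*F/3 = -6*((B*(5/2 + B))*F + F)*F/3 = -6*(B*F*(5/2 + B) + F)*F/3 = -6*(F + B*F*(5/2 + B))*F/3 = -(6*F + 6*B*F*(5/2 + B))*F/3 = -F*(6*F + 6*B*F*(5/2 + B))/3)
(-3 + L(10, N))*27 = (-3 + 1²*(-2 - 1*10*(5 + 2*10)))*27 = (-3 + 1*(-2 - 1*10*(5 + 20)))*27 = (-3 + 1*(-2 - 1*10*25))*27 = (-3 + 1*(-2 - 250))*27 = (-3 + 1*(-252))*27 = (-3 - 252)*27 = -255*27 = -6885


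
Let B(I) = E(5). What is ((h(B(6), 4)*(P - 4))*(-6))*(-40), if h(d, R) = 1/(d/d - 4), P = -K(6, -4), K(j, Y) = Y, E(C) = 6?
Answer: 0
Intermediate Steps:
B(I) = 6
P = 4 (P = -1*(-4) = 4)
h(d, R) = -1/3 (h(d, R) = 1/(1 - 4) = 1/(-3) = -1/3)
((h(B(6), 4)*(P - 4))*(-6))*(-40) = (-(4 - 4)/3*(-6))*(-40) = (-1/3*0*(-6))*(-40) = (0*(-6))*(-40) = 0*(-40) = 0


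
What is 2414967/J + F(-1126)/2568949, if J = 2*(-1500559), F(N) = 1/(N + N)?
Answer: -6985621870703617/8681143689689732 ≈ -0.80469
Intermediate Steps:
F(N) = 1/(2*N)
J = -3001118
2414967/J + F(-1126)/2568949 = 2414967/(-3001118) + ((½)/(-1126))/2568949 = 2414967*(-1/3001118) + ((½)*(-1/1126))*(1/2568949) = -2414967/3001118 - 1/2252*1/2568949 = -2414967/3001118 - 1/5785273148 = -6985621870703617/8681143689689732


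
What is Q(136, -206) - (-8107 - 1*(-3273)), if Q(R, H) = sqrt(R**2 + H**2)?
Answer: 4834 + 2*sqrt(15233) ≈ 5080.8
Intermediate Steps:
Q(R, H) = sqrt(H**2 + R**2)
Q(136, -206) - (-8107 - 1*(-3273)) = sqrt((-206)**2 + 136**2) - (-8107 - 1*(-3273)) = sqrt(42436 + 18496) - (-8107 + 3273) = sqrt(60932) - 1*(-4834) = 2*sqrt(15233) + 4834 = 4834 + 2*sqrt(15233)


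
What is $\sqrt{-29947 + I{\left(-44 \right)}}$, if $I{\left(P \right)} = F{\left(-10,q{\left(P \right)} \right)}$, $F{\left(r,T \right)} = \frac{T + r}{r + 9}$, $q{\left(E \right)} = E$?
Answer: $i \sqrt{29893} \approx 172.9 i$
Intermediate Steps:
$F{\left(r,T \right)} = \frac{T + r}{9 + r}$
$I{\left(P \right)} = 10 - P$ ($I{\left(P \right)} = \frac{P - 10}{9 - 10} = \frac{-10 + P}{-1} = - (-10 + P) = 10 - P$)
$\sqrt{-29947 + I{\left(-44 \right)}} = \sqrt{-29947 + \left(10 - -44\right)} = \sqrt{-29947 + \left(10 + 44\right)} = \sqrt{-29947 + 54} = \sqrt{-29893} = i \sqrt{29893}$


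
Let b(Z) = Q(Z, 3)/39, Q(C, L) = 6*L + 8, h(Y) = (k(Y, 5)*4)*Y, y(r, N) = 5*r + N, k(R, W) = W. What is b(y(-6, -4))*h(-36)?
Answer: -480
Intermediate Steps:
y(r, N) = N + 5*r
h(Y) = 20*Y (h(Y) = (5*4)*Y = 20*Y)
Q(C, L) = 8 + 6*L
b(Z) = ⅔ (b(Z) = (8 + 6*3)/39 = (8 + 18)*(1/39) = 26*(1/39) = ⅔)
b(y(-6, -4))*h(-36) = 2*(20*(-36))/3 = (⅔)*(-720) = -480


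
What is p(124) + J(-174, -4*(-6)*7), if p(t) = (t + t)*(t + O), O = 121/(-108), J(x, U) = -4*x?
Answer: 841594/27 ≈ 31170.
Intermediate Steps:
O = -121/108 (O = 121*(-1/108) = -121/108 ≈ -1.1204)
p(t) = 2*t*(-121/108 + t) (p(t) = (t + t)*(t - 121/108) = (2*t)*(-121/108 + t) = 2*t*(-121/108 + t))
p(124) + J(-174, -4*(-6)*7) = (1/54)*124*(-121 + 108*124) - 4*(-174) = (1/54)*124*(-121 + 13392) + 696 = (1/54)*124*13271 + 696 = 822802/27 + 696 = 841594/27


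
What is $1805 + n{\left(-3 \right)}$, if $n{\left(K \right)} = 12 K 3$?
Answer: $1697$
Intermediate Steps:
$n{\left(K \right)} = 36 K$ ($n{\left(K \right)} = 12 \cdot 3 K = 36 K$)
$1805 + n{\left(-3 \right)} = 1805 + 36 \left(-3\right) = 1805 - 108 = 1697$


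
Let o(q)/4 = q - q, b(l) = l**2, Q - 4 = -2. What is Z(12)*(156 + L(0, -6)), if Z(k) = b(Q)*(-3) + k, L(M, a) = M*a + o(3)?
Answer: 0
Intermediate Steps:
Q = 2 (Q = 4 - 2 = 2)
o(q) = 0 (o(q) = 4*(q - q) = 4*0 = 0)
L(M, a) = M*a (L(M, a) = M*a + 0 = M*a)
Z(k) = -12 + k (Z(k) = 2**2*(-3) + k = 4*(-3) + k = -12 + k)
Z(12)*(156 + L(0, -6)) = (-12 + 12)*(156 + 0*(-6)) = 0*(156 + 0) = 0*156 = 0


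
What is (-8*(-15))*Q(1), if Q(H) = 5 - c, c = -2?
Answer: 840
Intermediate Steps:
Q(H) = 7 (Q(H) = 5 - 1*(-2) = 5 + 2 = 7)
(-8*(-15))*Q(1) = -8*(-15)*7 = 120*7 = 840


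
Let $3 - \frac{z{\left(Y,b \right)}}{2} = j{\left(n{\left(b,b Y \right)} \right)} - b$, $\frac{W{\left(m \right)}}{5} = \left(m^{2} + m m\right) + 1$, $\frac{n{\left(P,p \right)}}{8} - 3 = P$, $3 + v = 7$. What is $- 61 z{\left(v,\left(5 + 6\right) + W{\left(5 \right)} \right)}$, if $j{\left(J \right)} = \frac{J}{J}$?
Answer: $-32696$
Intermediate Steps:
$v = 4$ ($v = -3 + 7 = 4$)
$n{\left(P,p \right)} = 24 + 8 P$
$W{\left(m \right)} = 5 + 10 m^{2}$ ($W{\left(m \right)} = 5 \left(\left(m^{2} + m m\right) + 1\right) = 5 \left(\left(m^{2} + m^{2}\right) + 1\right) = 5 \left(2 m^{2} + 1\right) = 5 \left(1 + 2 m^{2}\right) = 5 + 10 m^{2}$)
$j{\left(J \right)} = 1$
$z{\left(Y,b \right)} = 4 + 2 b$ ($z{\left(Y,b \right)} = 6 - 2 \left(1 - b\right) = 6 + \left(-2 + 2 b\right) = 4 + 2 b$)
$- 61 z{\left(v,\left(5 + 6\right) + W{\left(5 \right)} \right)} = - 61 \left(4 + 2 \left(\left(5 + 6\right) + \left(5 + 10 \cdot 5^{2}\right)\right)\right) = - 61 \left(4 + 2 \left(11 + \left(5 + 10 \cdot 25\right)\right)\right) = - 61 \left(4 + 2 \left(11 + \left(5 + 250\right)\right)\right) = - 61 \left(4 + 2 \left(11 + 255\right)\right) = - 61 \left(4 + 2 \cdot 266\right) = - 61 \left(4 + 532\right) = \left(-61\right) 536 = -32696$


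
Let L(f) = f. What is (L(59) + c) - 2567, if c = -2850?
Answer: -5358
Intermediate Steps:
(L(59) + c) - 2567 = (59 - 2850) - 2567 = -2791 - 2567 = -5358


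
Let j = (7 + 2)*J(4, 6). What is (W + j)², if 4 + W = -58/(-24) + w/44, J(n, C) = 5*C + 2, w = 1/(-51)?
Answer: 103271606881/1258884 ≈ 82034.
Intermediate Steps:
w = -1/51 ≈ -0.019608
J(n, C) = 2 + 5*C
W = -1777/1122 (W = -4 + (-58/(-24) - 1/51/44) = -4 + (-58*(-1/24) - 1/51*1/44) = -4 + (29/12 - 1/2244) = -4 + 2711/1122 = -1777/1122 ≈ -1.5838)
j = 288 (j = (7 + 2)*(2 + 5*6) = 9*(2 + 30) = 9*32 = 288)
(W + j)² = (-1777/1122 + 288)² = (321359/1122)² = 103271606881/1258884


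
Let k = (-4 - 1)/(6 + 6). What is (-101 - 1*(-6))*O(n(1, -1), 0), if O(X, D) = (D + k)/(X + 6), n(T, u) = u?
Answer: 95/12 ≈ 7.9167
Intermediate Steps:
k = -5/12 ≈ -0.41667
O(X, D) = (-5/12 + D)/(6 + X) (O(X, D) = (D - 5/12)/(X + 6) = (-5/12 + D)/(6 + X))
(-101 - 1*(-6))*O(n(1, -1), 0) = (-101 - 1*(-6))*((-5/12 + 0)/(6 - 1)) = (-101 + 6)*(-5/12/5) = -19*(-5)/12 = -95*(-1/12) = 95/12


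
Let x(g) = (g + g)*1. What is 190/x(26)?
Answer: 95/26 ≈ 3.6538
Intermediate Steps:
x(g) = 2*g (x(g) = (2*g)*1 = 2*g)
190/x(26) = 190/((2*26)) = 190/52 = 190*(1/52) = 95/26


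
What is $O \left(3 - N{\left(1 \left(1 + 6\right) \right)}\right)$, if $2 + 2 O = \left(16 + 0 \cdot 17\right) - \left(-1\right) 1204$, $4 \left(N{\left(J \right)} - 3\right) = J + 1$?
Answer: $-1218$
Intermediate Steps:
$N{\left(J \right)} = \frac{13}{4} + \frac{J}{4}$ ($N{\left(J \right)} = 3 + \frac{J + 1}{4} = 3 + \frac{1 + J}{4} = 3 + \left(\frac{1}{4} + \frac{J}{4}\right) = \frac{13}{4} + \frac{J}{4}$)
$O = 609$ ($O = -1 + \frac{\left(16 + 0 \cdot 17\right) - \left(-1\right) 1204}{2} = -1 + \frac{\left(16 + 0\right) - -1204}{2} = -1 + \frac{16 + 1204}{2} = -1 + \frac{1}{2} \cdot 1220 = -1 + 610 = 609$)
$O \left(3 - N{\left(1 \left(1 + 6\right) \right)}\right) = 609 \left(3 - \left(\frac{13}{4} + \frac{1 \left(1 + 6\right)}{4}\right)\right) = 609 \left(3 - \left(\frac{13}{4} + \frac{1 \cdot 7}{4}\right)\right) = 609 \left(3 - \left(\frac{13}{4} + \frac{1}{4} \cdot 7\right)\right) = 609 \left(3 - \left(\frac{13}{4} + \frac{7}{4}\right)\right) = 609 \left(3 - 5\right) = 609 \left(-2\right) = -1218$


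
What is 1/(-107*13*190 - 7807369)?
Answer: -1/8071659 ≈ -1.2389e-7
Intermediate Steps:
1/(-107*13*190 - 7807369) = 1/(-1391*190 - 7807369) = 1/(-264290 - 7807369) = 1/(-8071659) = -1/8071659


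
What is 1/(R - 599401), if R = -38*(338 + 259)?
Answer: -1/622087 ≈ -1.6075e-6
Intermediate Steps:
R = -22686 (R = -38*597 = -22686)
1/(R - 599401) = 1/(-22686 - 599401) = 1/(-622087) = -1/622087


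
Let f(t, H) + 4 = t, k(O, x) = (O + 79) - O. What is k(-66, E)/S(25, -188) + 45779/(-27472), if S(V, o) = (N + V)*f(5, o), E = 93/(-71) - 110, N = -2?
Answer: 1117371/631856 ≈ 1.7684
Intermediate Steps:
E = -7903/71 (E = 93*(-1/71) - 110 = -93/71 - 110 = -7903/71 ≈ -111.31)
k(O, x) = 79 (k(O, x) = (79 + O) - O = 79)
f(t, H) = -4 + t
S(V, o) = -2 + V (S(V, o) = (-2 + V)*(-4 + 5) = (-2 + V)*1 = -2 + V)
k(-66, E)/S(25, -188) + 45779/(-27472) = 79/(-2 + 25) + 45779/(-27472) = 79/23 + 45779*(-1/27472) = 79*(1/23) - 45779/27472 = 79/23 - 45779/27472 = 1117371/631856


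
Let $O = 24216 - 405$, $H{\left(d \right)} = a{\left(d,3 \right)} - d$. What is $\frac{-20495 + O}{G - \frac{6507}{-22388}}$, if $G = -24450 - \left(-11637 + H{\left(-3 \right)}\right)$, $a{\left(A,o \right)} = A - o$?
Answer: $- \frac{74238608}{286783773} \approx -0.25887$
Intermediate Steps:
$H{\left(d \right)} = -3$ ($H{\left(d \right)} = \left(d - 3\right) - d = \left(-3 + d\right) - d = -3$)
$G = -12810$ ($G = -24450 + \left(11637 - -3\right) = -24450 + \left(11637 + 3\right) = -24450 + 11640 = -12810$)
$O = 23811$
$\frac{-20495 + O}{G - \frac{6507}{-22388}} = \frac{-20495 + 23811}{-12810 - \frac{6507}{-22388}} = \frac{3316}{-12810 - - \frac{6507}{22388}} = \frac{3316}{-12810 + \frac{6507}{22388}} = \frac{3316}{- \frac{286783773}{22388}} = 3316 \left(- \frac{22388}{286783773}\right) = - \frac{74238608}{286783773}$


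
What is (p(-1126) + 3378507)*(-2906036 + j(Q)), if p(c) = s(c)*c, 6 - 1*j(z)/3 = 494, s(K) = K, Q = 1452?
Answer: -13509358572500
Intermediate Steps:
j(z) = -1464 (j(z) = 18 - 3*494 = 18 - 1482 = -1464)
p(c) = c² (p(c) = c*c = c²)
(p(-1126) + 3378507)*(-2906036 + j(Q)) = ((-1126)² + 3378507)*(-2906036 - 1464) = (1267876 + 3378507)*(-2907500) = 4646383*(-2907500) = -13509358572500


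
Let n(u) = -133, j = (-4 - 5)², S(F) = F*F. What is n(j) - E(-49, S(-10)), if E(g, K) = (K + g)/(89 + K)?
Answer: -8396/63 ≈ -133.27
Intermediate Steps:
S(F) = F²
E(g, K) = (K + g)/(89 + K)
j = 81 (j = (-9)² = 81)
n(j) - E(-49, S(-10)) = -133 - ((-10)² - 49)/(89 + (-10)²) = -133 - (100 - 49)/(89 + 100) = -133 - 51/189 = -133 - 1*17/63 = -133 - 17/63 = -8396/63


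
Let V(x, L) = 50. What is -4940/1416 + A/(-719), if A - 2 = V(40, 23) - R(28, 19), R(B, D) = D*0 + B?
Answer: -896461/254526 ≈ -3.5221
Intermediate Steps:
R(B, D) = B (R(B, D) = 0 + B = B)
A = 24 (A = 2 + (50 - 1*28) = 2 + (50 - 28) = 2 + 22 = 24)
-4940/1416 + A/(-719) = -4940/1416 + 24/(-719) = -4940*1/1416 + 24*(-1/719) = -1235/354 - 24/719 = -896461/254526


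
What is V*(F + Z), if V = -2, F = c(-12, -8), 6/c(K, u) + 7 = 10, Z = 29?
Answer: -62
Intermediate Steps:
c(K, u) = 2 (c(K, u) = 6/(-7 + 10) = 6/3 = 6*(⅓) = 2)
F = 2
V*(F + Z) = -2*(2 + 29) = -2*31 = -62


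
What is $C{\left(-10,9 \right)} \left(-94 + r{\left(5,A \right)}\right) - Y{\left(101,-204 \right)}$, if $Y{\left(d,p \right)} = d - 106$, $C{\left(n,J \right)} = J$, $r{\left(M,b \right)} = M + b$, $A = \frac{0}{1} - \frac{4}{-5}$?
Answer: $- \frac{3944}{5} \approx -788.8$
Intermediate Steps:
$A = \frac{4}{5}$ ($A = 0 \cdot 1 - - \frac{4}{5} = 0 + \frac{4}{5} = \frac{4}{5} \approx 0.8$)
$Y{\left(d,p \right)} = -106 + d$
$C{\left(-10,9 \right)} \left(-94 + r{\left(5,A \right)}\right) - Y{\left(101,-204 \right)} = 9 \left(-94 + \left(5 + \frac{4}{5}\right)\right) - \left(-106 + 101\right) = 9 \left(-94 + \frac{29}{5}\right) - -5 = 9 \left(- \frac{441}{5}\right) + 5 = - \frac{3969}{5} + 5 = - \frac{3944}{5}$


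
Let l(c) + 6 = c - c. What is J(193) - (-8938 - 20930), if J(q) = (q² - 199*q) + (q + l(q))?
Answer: 28897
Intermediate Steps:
l(c) = -6 (l(c) = -6 + (c - c) = -6 + 0 = -6)
J(q) = -6 + q² - 198*q (J(q) = (q² - 199*q) + (q - 6) = (q² - 199*q) + (-6 + q) = -6 + q² - 198*q)
J(193) - (-8938 - 20930) = (-6 + 193² - 198*193) - (-8938 - 20930) = (-6 + 37249 - 38214) - 1*(-29868) = -971 + 29868 = 28897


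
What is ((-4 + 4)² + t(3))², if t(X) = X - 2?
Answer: 1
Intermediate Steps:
t(X) = -2 + X
((-4 + 4)² + t(3))² = ((-4 + 4)² + (-2 + 3))² = (0² + 1)² = (0 + 1)² = 1² = 1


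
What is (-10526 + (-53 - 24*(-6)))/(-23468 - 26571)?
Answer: 10435/50039 ≈ 0.20854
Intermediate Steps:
(-10526 + (-53 - 24*(-6)))/(-23468 - 26571) = (-10526 + (-53 + 144))/(-50039) = (-10526 + 91)*(-1/50039) = -10435*(-1/50039) = 10435/50039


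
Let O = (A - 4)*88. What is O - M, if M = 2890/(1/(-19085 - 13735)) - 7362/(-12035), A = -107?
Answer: 1141399777758/12035 ≈ 9.4840e+7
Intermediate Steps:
O = -9768 (O = (-107 - 4)*88 = -111*88 = -9768)
M = -1141517335638/12035 (M = 2890/(1/(-32820)) - 7362*(-1/12035) = 2890/(-1/32820) + 7362/12035 = 2890*(-32820) + 7362/12035 = -94849800 + 7362/12035 = -1141517335638/12035 ≈ -9.4850e+7)
O - M = -9768 - 1*(-1141517335638/12035) = -9768 + 1141517335638/12035 = 1141399777758/12035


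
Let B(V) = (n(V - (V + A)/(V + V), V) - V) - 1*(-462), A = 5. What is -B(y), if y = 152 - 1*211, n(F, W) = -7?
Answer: -514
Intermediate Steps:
y = -59 (y = 152 - 211 = -59)
B(V) = 455 - V (B(V) = (-7 - V) - 1*(-462) = (-7 - V) + 462 = 455 - V)
-B(y) = -(455 - 1*(-59)) = -(455 + 59) = -1*514 = -514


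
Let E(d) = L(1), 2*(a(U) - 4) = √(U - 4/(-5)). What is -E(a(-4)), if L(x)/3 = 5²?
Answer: -75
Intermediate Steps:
a(U) = 4 + √(⅘ + U)/2 (a(U) = 4 + √(U - 4/(-5))/2 = 4 + √(U - 4*(-⅕))/2 = 4 + √(U + ⅘)/2 = 4 + √(⅘ + U)/2)
L(x) = 75 (L(x) = 3*5² = 3*25 = 75)
E(d) = 75
-E(a(-4)) = -1*75 = -75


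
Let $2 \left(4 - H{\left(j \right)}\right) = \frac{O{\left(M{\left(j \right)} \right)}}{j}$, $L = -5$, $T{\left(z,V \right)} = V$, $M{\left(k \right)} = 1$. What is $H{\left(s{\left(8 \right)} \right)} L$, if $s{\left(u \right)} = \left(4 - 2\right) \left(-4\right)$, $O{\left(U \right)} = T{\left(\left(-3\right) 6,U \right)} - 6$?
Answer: $- \frac{295}{16} \approx -18.438$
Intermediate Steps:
$O{\left(U \right)} = -6 + U$ ($O{\left(U \right)} = U - 6 = -6 + U$)
$s{\left(u \right)} = -8$ ($s{\left(u \right)} = 2 \left(-4\right) = -8$)
$H{\left(j \right)} = 4 + \frac{5}{2 j}$ ($H{\left(j \right)} = 4 - \frac{\left(-6 + 1\right) \frac{1}{j}}{2} = 4 - \frac{\left(-5\right) \frac{1}{j}}{2} = 4 + \frac{5}{2 j}$)
$H{\left(s{\left(8 \right)} \right)} L = \left(4 + \frac{5}{2 \left(-8\right)}\right) \left(-5\right) = \left(4 + \frac{5}{2} \left(- \frac{1}{8}\right)\right) \left(-5\right) = \left(4 - \frac{5}{16}\right) \left(-5\right) = \frac{59}{16} \left(-5\right) = - \frac{295}{16}$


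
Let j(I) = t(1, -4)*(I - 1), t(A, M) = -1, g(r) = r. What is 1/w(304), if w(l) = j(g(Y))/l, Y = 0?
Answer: 304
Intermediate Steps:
j(I) = 1 - I (j(I) = -(I - 1) = -(-1 + I) = 1 - I)
w(l) = 1/l (w(l) = (1 - 1*0)/l = (1 + 0)/l = 1/l)
1/w(304) = 1/(1/304) = 304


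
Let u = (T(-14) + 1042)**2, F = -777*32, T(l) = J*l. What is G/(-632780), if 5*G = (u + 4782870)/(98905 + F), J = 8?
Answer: -564777/23425831990 ≈ -2.4109e-5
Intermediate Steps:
T(l) = 8*l
F = -24864
u = 864900 (u = (8*(-14) + 1042)**2 = (-112 + 1042)**2 = 930**2 = 864900)
G = 1129554/74041 (G = ((864900 + 4782870)/(98905 - 24864))/5 = (5647770/74041)/5 = (5647770*(1/74041))/5 = (1/5)*(5647770/74041) = 1129554/74041 ≈ 15.256)
G/(-632780) = (1129554/74041)/(-632780) = (1129554/74041)*(-1/632780) = -564777/23425831990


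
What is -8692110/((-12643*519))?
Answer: 2897370/2187239 ≈ 1.3247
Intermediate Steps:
-8692110/((-12643*519)) = -8692110/(-6561717) = -8692110*(-1/6561717) = 2897370/2187239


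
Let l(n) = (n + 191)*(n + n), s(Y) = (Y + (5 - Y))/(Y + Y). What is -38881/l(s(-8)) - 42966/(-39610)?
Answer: 19778522681/60425055 ≈ 327.32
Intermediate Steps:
s(Y) = 5/(2*Y) (s(Y) = 5/((2*Y)) = 5*(1/(2*Y)) = 5/(2*Y))
l(n) = 2*n*(191 + n) (l(n) = (191 + n)*(2*n) = 2*n*(191 + n))
-38881/l(s(-8)) - 42966/(-39610) = -38881*(-8/(5*(191 + (5/2)/(-8)))) - 42966/(-39610) = -38881*(-8/(5*(191 + (5/2)*(-1/8)))) - 42966*(-1/39610) = -38881*(-8/(5*(191 - 5/16))) + 21483/19805 = -38881/(2*(-5/16)*(3051/16)) + 21483/19805 = -38881/(-15255/128) + 21483/19805 = -38881*(-128/15255) + 21483/19805 = 4976768/15255 + 21483/19805 = 19778522681/60425055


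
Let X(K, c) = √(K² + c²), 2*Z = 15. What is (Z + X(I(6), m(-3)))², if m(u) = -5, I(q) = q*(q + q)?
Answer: 21061/4 + 15*√5209 ≈ 6347.9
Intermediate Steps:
I(q) = 2*q² (I(q) = q*(2*q) = 2*q²)
Z = 15/2 (Z = (½)*15 = 15/2 ≈ 7.5000)
(Z + X(I(6), m(-3)))² = (15/2 + √((2*6²)² + (-5)²))² = (15/2 + √((2*36)² + 25))² = (15/2 + √(72² + 25))² = (15/2 + √(5184 + 25))² = (15/2 + √5209)²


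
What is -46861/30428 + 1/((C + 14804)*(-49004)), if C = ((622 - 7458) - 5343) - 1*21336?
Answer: -5370937451657/3487481805654 ≈ -1.5401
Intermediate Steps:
C = -33515 (C = (-6836 - 5343) - 21336 = -12179 - 21336 = -33515)
-46861/30428 + 1/((C + 14804)*(-49004)) = -46861/30428 + 1/((-33515 + 14804)*(-49004)) = -46861*1/30428 - 1/49004/(-18711) = -46861/30428 - 1/18711*(-1/49004) = -46861/30428 + 1/916913844 = -5370937451657/3487481805654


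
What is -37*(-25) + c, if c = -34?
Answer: 891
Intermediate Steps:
-37*(-25) + c = -37*(-25) - 34 = 925 - 34 = 891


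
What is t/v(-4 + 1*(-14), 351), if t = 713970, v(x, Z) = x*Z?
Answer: -39665/351 ≈ -113.01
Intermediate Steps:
v(x, Z) = Z*x
t/v(-4 + 1*(-14), 351) = 713970/((351*(-4 + 1*(-14)))) = 713970/((351*(-4 - 14))) = 713970/((351*(-18))) = 713970/(-6318) = 713970*(-1/6318) = -39665/351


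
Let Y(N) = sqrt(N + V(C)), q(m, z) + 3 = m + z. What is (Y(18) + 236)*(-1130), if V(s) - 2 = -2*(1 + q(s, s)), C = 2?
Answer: -271200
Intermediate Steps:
q(m, z) = -3 + m + z (q(m, z) = -3 + (m + z) = -3 + m + z)
V(s) = 6 - 4*s (V(s) = 2 - 2*(1 + (-3 + s + s)) = 2 - 2*(1 + (-3 + 2*s)) = 2 - 2*(-2 + 2*s) = 2 + (4 - 4*s) = 6 - 4*s)
Y(N) = sqrt(-2 + N) (Y(N) = sqrt(N + (6 - 4*2)) = sqrt(N + (6 - 8)) = sqrt(N - 2) = sqrt(-2 + N))
(Y(18) + 236)*(-1130) = (sqrt(-2 + 18) + 236)*(-1130) = (sqrt(16) + 236)*(-1130) = (4 + 236)*(-1130) = 240*(-1130) = -271200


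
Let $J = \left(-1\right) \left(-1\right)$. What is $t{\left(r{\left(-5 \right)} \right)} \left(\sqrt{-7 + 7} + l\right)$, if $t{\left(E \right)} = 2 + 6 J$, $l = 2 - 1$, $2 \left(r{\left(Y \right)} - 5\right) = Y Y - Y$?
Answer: $8$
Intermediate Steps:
$J = 1$
$r{\left(Y \right)} = 5 + \frac{Y^{2}}{2} - \frac{Y}{2}$ ($r{\left(Y \right)} = 5 + \frac{Y Y - Y}{2} = 5 + \frac{Y^{2} - Y}{2} = 5 + \left(\frac{Y^{2}}{2} - \frac{Y}{2}\right) = 5 + \frac{Y^{2}}{2} - \frac{Y}{2}$)
$l = 1$
$t{\left(E \right)} = 8$ ($t{\left(E \right)} = 2 + 6 \cdot 1 = 2 + 6 = 8$)
$t{\left(r{\left(-5 \right)} \right)} \left(\sqrt{-7 + 7} + l\right) = 8 \left(\sqrt{-7 + 7} + 1\right) = 8 \left(\sqrt{0} + 1\right) = 8 \left(0 + 1\right) = 8 \cdot 1 = 8$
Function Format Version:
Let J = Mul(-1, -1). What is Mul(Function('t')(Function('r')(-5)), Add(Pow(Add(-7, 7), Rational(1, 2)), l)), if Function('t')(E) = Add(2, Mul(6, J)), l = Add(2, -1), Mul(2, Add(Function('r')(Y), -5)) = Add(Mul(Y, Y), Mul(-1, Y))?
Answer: 8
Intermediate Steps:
J = 1
Function('r')(Y) = Add(5, Mul(Rational(1, 2), Pow(Y, 2)), Mul(Rational(-1, 2), Y)) (Function('r')(Y) = Add(5, Mul(Rational(1, 2), Add(Mul(Y, Y), Mul(-1, Y)))) = Add(5, Mul(Rational(1, 2), Add(Pow(Y, 2), Mul(-1, Y)))) = Add(5, Add(Mul(Rational(1, 2), Pow(Y, 2)), Mul(Rational(-1, 2), Y))) = Add(5, Mul(Rational(1, 2), Pow(Y, 2)), Mul(Rational(-1, 2), Y)))
l = 1
Function('t')(E) = 8 (Function('t')(E) = Add(2, Mul(6, 1)) = Add(2, 6) = 8)
Mul(Function('t')(Function('r')(-5)), Add(Pow(Add(-7, 7), Rational(1, 2)), l)) = Mul(8, Add(Pow(Add(-7, 7), Rational(1, 2)), 1)) = Mul(8, Add(Pow(0, Rational(1, 2)), 1)) = Mul(8, Add(0, 1)) = Mul(8, 1) = 8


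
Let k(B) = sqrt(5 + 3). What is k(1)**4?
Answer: 64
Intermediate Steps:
k(B) = 2*sqrt(2) (k(B) = sqrt(8) = 2*sqrt(2))
k(1)**4 = (2*sqrt(2))**4 = 64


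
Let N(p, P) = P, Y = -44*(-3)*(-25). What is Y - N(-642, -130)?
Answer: -3170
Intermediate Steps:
Y = -3300 (Y = 132*(-25) = -3300)
Y - N(-642, -130) = -3300 - 1*(-130) = -3300 + 130 = -3170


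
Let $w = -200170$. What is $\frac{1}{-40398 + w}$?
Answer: $- \frac{1}{240568} \approx -4.1568 \cdot 10^{-6}$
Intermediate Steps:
$\frac{1}{-40398 + w} = \frac{1}{-40398 - 200170} = \frac{1}{-240568} = - \frac{1}{240568}$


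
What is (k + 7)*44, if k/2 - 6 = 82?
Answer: 8052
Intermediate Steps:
k = 176 (k = 12 + 2*82 = 12 + 164 = 176)
(k + 7)*44 = (176 + 7)*44 = 183*44 = 8052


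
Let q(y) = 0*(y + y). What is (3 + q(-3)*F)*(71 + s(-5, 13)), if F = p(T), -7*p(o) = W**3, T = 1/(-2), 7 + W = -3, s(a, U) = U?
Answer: 252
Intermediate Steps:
W = -10 (W = -7 - 3 = -10)
T = -1/2 ≈ -0.50000
q(y) = 0 (q(y) = 0*(2*y) = 0)
p(o) = 1000/7 (p(o) = -1/7*(-10)**3 = -1/7*(-1000) = 1000/7)
F = 1000/7 ≈ 142.86
(3 + q(-3)*F)*(71 + s(-5, 13)) = (3 + 0*(1000/7))*(71 + 13) = (3 + 0)*84 = 3*84 = 252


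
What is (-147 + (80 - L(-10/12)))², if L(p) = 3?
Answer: 4900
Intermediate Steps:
(-147 + (80 - L(-10/12)))² = (-147 + (80 - 1*3))² = (-147 + (80 - 3))² = (-147 + 77)² = (-70)² = 4900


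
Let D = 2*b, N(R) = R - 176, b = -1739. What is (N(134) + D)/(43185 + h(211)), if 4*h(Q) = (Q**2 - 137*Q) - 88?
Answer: -7040/94133 ≈ -0.074788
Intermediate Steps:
h(Q) = -22 - 137*Q/4 + Q**2/4 (h(Q) = ((Q**2 - 137*Q) - 88)/4 = (-88 + Q**2 - 137*Q)/4 = -22 - 137*Q/4 + Q**2/4)
N(R) = -176 + R
D = -3478 (D = 2*(-1739) = -3478)
(N(134) + D)/(43185 + h(211)) = ((-176 + 134) - 3478)/(43185 + (-22 - 137/4*211 + (1/4)*211**2)) = (-42 - 3478)/(43185 + (-22 - 28907/4 + (1/4)*44521)) = -3520/(43185 + (-22 - 28907/4 + 44521/4)) = -3520/(43185 + 7763/2) = -3520/94133/2 = -3520*2/94133 = -7040/94133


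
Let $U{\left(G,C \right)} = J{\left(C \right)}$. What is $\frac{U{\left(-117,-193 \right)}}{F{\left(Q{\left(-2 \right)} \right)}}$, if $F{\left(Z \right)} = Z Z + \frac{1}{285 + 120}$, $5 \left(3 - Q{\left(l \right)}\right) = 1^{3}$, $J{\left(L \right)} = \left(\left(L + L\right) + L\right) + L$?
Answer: $- \frac{1563300}{15881} \approx -98.438$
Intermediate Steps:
$J{\left(L \right)} = 4 L$ ($J{\left(L \right)} = \left(2 L + L\right) + L = 3 L + L = 4 L$)
$Q{\left(l \right)} = \frac{14}{5}$ ($Q{\left(l \right)} = 3 - \frac{1^{3}}{5} = 3 - \frac{1}{5} = \frac{14}{5}$)
$F{\left(Z \right)} = \frac{1}{405} + Z^{2}$ ($F{\left(Z \right)} = Z^{2} + \frac{1}{405} = \frac{1}{405} + Z^{2}$)
$U{\left(G,C \right)} = 4 C$
$\frac{U{\left(-117,-193 \right)}}{F{\left(Q{\left(-2 \right)} \right)}} = \frac{4 \left(-193\right)}{\frac{1}{405} + \left(\frac{14}{5}\right)^{2}} = - \frac{772}{\frac{1}{405} + \frac{196}{25}} = - \frac{772}{\frac{15881}{2025}} = \left(-772\right) \frac{2025}{15881} = - \frac{1563300}{15881}$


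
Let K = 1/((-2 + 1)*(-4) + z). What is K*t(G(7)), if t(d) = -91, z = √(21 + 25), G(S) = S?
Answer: 182/15 - 91*√46/30 ≈ -8.4397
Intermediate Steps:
z = √46 ≈ 6.7823
K = 1/(4 + √46) (K = 1/((-2 + 1)*(-4) + √46) = 1/(-1*(-4) + √46) = 1/(4 + √46) ≈ 0.092744)
K*t(G(7)) = (-2/15 + √46/30)*(-91) = 182/15 - 91*√46/30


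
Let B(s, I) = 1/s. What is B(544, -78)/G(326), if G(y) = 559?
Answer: 1/304096 ≈ 3.2884e-6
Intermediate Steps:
B(544, -78)/G(326) = 1/(544*559) = (1/544)*(1/559) = 1/304096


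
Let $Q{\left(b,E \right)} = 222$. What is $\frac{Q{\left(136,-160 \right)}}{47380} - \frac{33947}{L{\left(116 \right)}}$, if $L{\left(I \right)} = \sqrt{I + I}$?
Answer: $\frac{111}{23690} - \frac{33947 \sqrt{58}}{116} \approx -2228.7$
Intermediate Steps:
$L{\left(I \right)} = \sqrt{2} \sqrt{I}$ ($L{\left(I \right)} = \sqrt{2 I} = \sqrt{2} \sqrt{I}$)
$\frac{Q{\left(136,-160 \right)}}{47380} - \frac{33947}{L{\left(116 \right)}} = \frac{222}{47380} - \frac{33947}{\sqrt{2} \sqrt{116}} = 222 \cdot \frac{1}{47380} - \frac{33947}{\sqrt{2} \cdot 2 \sqrt{29}} = \frac{111}{23690} - \frac{33947}{2 \sqrt{58}} = \frac{111}{23690} - 33947 \frac{\sqrt{58}}{116} = \frac{111}{23690} - \frac{33947 \sqrt{58}}{116}$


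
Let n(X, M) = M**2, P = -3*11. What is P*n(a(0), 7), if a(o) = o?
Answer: -1617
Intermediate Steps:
P = -33
P*n(a(0), 7) = -33*7**2 = -33*49 = -1617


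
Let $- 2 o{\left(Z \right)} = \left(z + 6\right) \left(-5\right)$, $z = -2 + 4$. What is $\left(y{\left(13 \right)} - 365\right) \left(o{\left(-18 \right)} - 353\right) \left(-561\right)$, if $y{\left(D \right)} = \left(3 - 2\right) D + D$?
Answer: $-63329607$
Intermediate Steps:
$z = 2$
$y{\left(D \right)} = 2 D$ ($y{\left(D \right)} = \left(3 - 2\right) D + D = 1 D + D = D + D = 2 D$)
$o{\left(Z \right)} = 20$ ($o{\left(Z \right)} = - \frac{\left(2 + 6\right) \left(-5\right)}{2} = - \frac{8 \left(-5\right)}{2} = \left(- \frac{1}{2}\right) \left(-40\right) = 20$)
$\left(y{\left(13 \right)} - 365\right) \left(o{\left(-18 \right)} - 353\right) \left(-561\right) = \left(2 \cdot 13 - 365\right) \left(20 - 353\right) \left(-561\right) = \left(26 - 365\right) \left(-333\right) \left(-561\right) = \left(-339\right) \left(-333\right) \left(-561\right) = 112887 \left(-561\right) = -63329607$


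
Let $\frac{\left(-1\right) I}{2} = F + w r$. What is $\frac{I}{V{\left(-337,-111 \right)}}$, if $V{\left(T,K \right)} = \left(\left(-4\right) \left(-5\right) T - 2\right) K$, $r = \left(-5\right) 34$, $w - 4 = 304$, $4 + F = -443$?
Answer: $\frac{52807}{374181} \approx 0.14113$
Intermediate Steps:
$F = -447$ ($F = -4 - 443 = -447$)
$w = 308$ ($w = 4 + 304 = 308$)
$r = -170$
$V{\left(T,K \right)} = K \left(-2 + 20 T\right)$ ($V{\left(T,K \right)} = \left(20 T - 2\right) K = \left(-2 + 20 T\right) K = K \left(-2 + 20 T\right)$)
$I = 105614$ ($I = - 2 \left(-447 + 308 \left(-170\right)\right) = - 2 \left(-447 - 52360\right) = \left(-2\right) \left(-52807\right) = 105614$)
$\frac{I}{V{\left(-337,-111 \right)}} = \frac{105614}{2 \left(-111\right) \left(-1 + 10 \left(-337\right)\right)} = \frac{105614}{2 \left(-111\right) \left(-1 - 3370\right)} = \frac{105614}{2 \left(-111\right) \left(-3371\right)} = \frac{105614}{748362} = 105614 \cdot \frac{1}{748362} = \frac{52807}{374181}$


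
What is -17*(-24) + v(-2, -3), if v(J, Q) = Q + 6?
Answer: 411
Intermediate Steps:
v(J, Q) = 6 + Q
-17*(-24) + v(-2, -3) = -17*(-24) + (6 - 3) = 408 + 3 = 411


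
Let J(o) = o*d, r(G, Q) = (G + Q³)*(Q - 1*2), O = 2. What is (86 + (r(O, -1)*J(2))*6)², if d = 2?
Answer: 196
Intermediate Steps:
r(G, Q) = (-2 + Q)*(G + Q³) (r(G, Q) = (G + Q³)*(Q - 2) = (G + Q³)*(-2 + Q) = (-2 + Q)*(G + Q³))
J(o) = 2*o (J(o) = o*2 = 2*o)
(86 + (r(O, -1)*J(2))*6)² = (86 + (((-1)⁴ - 2*2 - 2*(-1)³ + 2*(-1))*(2*2))*6)² = (86 + ((1 - 4 - 2*(-1) - 2)*4)*6)² = (86 + ((1 - 4 + 2 - 2)*4)*6)² = (86 - 3*4*6)² = (86 - 12*6)² = (86 - 72)² = 14² = 196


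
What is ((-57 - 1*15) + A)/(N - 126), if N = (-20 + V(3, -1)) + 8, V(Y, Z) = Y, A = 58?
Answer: 14/135 ≈ 0.10370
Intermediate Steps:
N = -9 (N = (-20 + 3) + 8 = -17 + 8 = -9)
((-57 - 1*15) + A)/(N - 126) = ((-57 - 1*15) + 58)/(-9 - 126) = ((-57 - 15) + 58)/(-135) = (-72 + 58)*(-1/135) = -14*(-1/135) = 14/135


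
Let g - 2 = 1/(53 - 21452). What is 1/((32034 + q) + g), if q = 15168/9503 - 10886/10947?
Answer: 742041289353/23772481197162515 ≈ 3.1214e-5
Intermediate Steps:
q = 62594438/104029341 (q = 15168*(1/9503) - 10886*1/10947 = 15168/9503 - 10886/10947 = 62594438/104029341 ≈ 0.60170)
g = 42797/21399 (g = 2 + 1/(53 - 21452) = 2 + 1/(-21399) = 2 - 1/21399 = 42797/21399 ≈ 2.0000)
1/((32034 + q) + g) = 1/((32034 + 62594438/104029341) + 42797/21399) = 1/(3332538504032/104029341 + 42797/21399) = 1/(23772481197162515/742041289353) = 742041289353/23772481197162515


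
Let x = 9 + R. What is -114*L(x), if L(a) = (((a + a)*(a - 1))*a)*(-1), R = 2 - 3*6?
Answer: -89376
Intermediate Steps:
R = -16 (R = 2 - 18 = -16)
x = -7 (x = 9 - 16 = -7)
L(a) = -2*a**2*(-1 + a) (L(a) = (((2*a)*(-1 + a))*a)*(-1) = ((2*a*(-1 + a))*a)*(-1) = (2*a**2*(-1 + a))*(-1) = -2*a**2*(-1 + a))
-114*L(x) = -228*(-7)**2*(1 - 1*(-7)) = -228*49*(1 + 7) = -228*49*8 = -114*784 = -89376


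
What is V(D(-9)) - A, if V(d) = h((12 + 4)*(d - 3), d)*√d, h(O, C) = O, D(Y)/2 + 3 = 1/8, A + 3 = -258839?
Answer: 258842 - 70*I*√23 ≈ 2.5884e+5 - 335.71*I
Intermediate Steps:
A = -258842 (A = -3 - 258839 = -258842)
D(Y) = -23/4 (D(Y) = -6 + 2/8 = -6 + 2*(⅛) = -6 + ¼ = -23/4)
V(d) = √d*(-48 + 16*d) (V(d) = ((12 + 4)*(d - 3))*√d = (16*(-3 + d))*√d = (-48 + 16*d)*√d = √d*(-48 + 16*d))
V(D(-9)) - A = 16*√(-23/4)*(-3 - 23/4) - 1*(-258842) = 16*(I*√23/2)*(-35/4) + 258842 = -70*I*√23 + 258842 = 258842 - 70*I*√23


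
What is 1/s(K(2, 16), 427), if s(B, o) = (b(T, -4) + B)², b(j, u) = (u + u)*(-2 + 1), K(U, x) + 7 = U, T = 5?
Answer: ⅑ ≈ 0.11111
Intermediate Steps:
K(U, x) = -7 + U
b(j, u) = -2*u (b(j, u) = (2*u)*(-1) = -2*u)
s(B, o) = (8 + B)² (s(B, o) = (-2*(-4) + B)² = (8 + B)²)
1/s(K(2, 16), 427) = 1/((8 + (-7 + 2))²) = 1/((8 - 5)²) = 1/(3²) = 1/9 = ⅑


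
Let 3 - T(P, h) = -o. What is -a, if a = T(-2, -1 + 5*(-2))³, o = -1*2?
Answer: -1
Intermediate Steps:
o = -2
T(P, h) = 1 (T(P, h) = 3 - (-1)*(-2) = 3 - 1*2 = 3 - 2 = 1)
a = 1 (a = 1³ = 1)
-a = -1*1 = -1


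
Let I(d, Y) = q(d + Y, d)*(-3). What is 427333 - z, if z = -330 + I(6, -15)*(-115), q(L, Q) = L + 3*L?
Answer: 440083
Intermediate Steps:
q(L, Q) = 4*L
I(d, Y) = -12*Y - 12*d (I(d, Y) = (4*(d + Y))*(-3) = (4*(Y + d))*(-3) = (4*Y + 4*d)*(-3) = -12*Y - 12*d)
z = -12750 (z = -330 + (-12*(-15) - 12*6)*(-115) = -330 + (180 - 72)*(-115) = -330 + 108*(-115) = -330 - 12420 = -12750)
427333 - z = 427333 - 1*(-12750) = 427333 + 12750 = 440083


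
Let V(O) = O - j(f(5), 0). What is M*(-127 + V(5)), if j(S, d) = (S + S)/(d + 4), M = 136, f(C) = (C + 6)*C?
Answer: -20332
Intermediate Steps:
f(C) = C*(6 + C) (f(C) = (6 + C)*C = C*(6 + C))
j(S, d) = 2*S/(4 + d) (j(S, d) = (2*S)/(4 + d) = 2*S/(4 + d))
V(O) = -55/2 + O (V(O) = O - 2*5*(6 + 5)/(4 + 0) = O - 2*5*11/4 = O - 2*55/4 = O - 1*55/2 = O - 55/2 = -55/2 + O)
M*(-127 + V(5)) = 136*(-127 + (-55/2 + 5)) = 136*(-127 - 45/2) = 136*(-299/2) = -20332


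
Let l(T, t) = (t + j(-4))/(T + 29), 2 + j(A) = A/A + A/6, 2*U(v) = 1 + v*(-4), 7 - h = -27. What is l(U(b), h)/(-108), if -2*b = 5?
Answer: -97/11178 ≈ -0.0086778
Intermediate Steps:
b = -5/2 (b = -½*5 = -5/2 ≈ -2.5000)
h = 34 (h = 7 - 1*(-27) = 7 + 27 = 34)
U(v) = ½ - 2*v (U(v) = (1 + v*(-4))/2 = (1 - 4*v)/2 = ½ - 2*v)
j(A) = -1 + A/6 (j(A) = -2 + (A/A + A/6) = -2 + (1 + A*(⅙)) = -2 + (1 + A/6) = -1 + A/6)
l(T, t) = (-5/3 + t)/(29 + T) (l(T, t) = (t + (-1 + (⅙)*(-4)))/(T + 29) = (t + (-1 - ⅔))/(29 + T) = (t - 5/3)/(29 + T) = (-5/3 + t)/(29 + T))
l(U(b), h)/(-108) = ((-5/3 + 34)/(29 + (½ - 2*(-5/2))))/(-108) = ((97/3)/(29 + (½ + 5)))*(-1/108) = ((97/3)/(29 + 11/2))*(-1/108) = ((97/3)/(69/2))*(-1/108) = ((2/69)*(97/3))*(-1/108) = (194/207)*(-1/108) = -97/11178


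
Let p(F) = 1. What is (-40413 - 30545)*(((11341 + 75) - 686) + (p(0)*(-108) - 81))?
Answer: -747968278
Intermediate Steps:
(-40413 - 30545)*(((11341 + 75) - 686) + (p(0)*(-108) - 81)) = (-40413 - 30545)*(((11341 + 75) - 686) + (1*(-108) - 81)) = -70958*((11416 - 686) + (-108 - 81)) = -70958*(10730 - 189) = -70958*10541 = -747968278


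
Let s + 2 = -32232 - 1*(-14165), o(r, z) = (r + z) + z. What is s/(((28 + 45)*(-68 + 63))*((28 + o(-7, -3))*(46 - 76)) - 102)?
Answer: -6023/54716 ≈ -0.11008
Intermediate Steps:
o(r, z) = r + 2*z
s = -18069 (s = -2 + (-32232 - 1*(-14165)) = -2 + (-32232 + 14165) = -2 - 18067 = -18069)
s/(((28 + 45)*(-68 + 63))*((28 + o(-7, -3))*(46 - 76)) - 102) = -18069/(((28 + 45)*(-68 + 63))*((28 + (-7 + 2*(-3)))*(46 - 76)) - 102) = -18069/((73*(-5))*((28 + (-7 - 6))*(-30)) - 102) = -18069/(-365*(28 - 13)*(-30) - 102) = -18069/(-5475*(-30) - 102) = -18069/(-365*(-450) - 102) = -18069/(164250 - 102) = -18069/164148 = -18069*1/164148 = -6023/54716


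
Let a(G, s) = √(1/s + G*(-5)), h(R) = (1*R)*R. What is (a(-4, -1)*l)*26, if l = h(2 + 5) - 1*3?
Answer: 1196*√19 ≈ 5213.2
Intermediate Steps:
h(R) = R² (h(R) = R*R = R²)
a(G, s) = √(1/s - 5*G)
l = 46 (l = (2 + 5)² - 1*3 = 7² - 3 = 49 - 3 = 46)
(a(-4, -1)*l)*26 = (√(1/(-1) - 5*(-4))*46)*26 = (√(-1 + 20)*46)*26 = (√19*46)*26 = (46*√19)*26 = 1196*√19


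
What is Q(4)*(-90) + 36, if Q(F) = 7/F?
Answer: -243/2 ≈ -121.50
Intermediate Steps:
Q(4)*(-90) + 36 = (7/4)*(-90) + 36 = -315/2 + 36 = -243/2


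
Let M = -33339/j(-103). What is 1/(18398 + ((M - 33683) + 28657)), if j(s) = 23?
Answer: 23/274217 ≈ 8.3875e-5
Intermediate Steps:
M = -33339/23 ≈ -1449.5
1/(18398 + ((M - 33683) + 28657)) = 1/(18398 + ((-33339/23 - 33683) + 28657)) = 1/(18398 + (-808048/23 + 28657)) = 1/(18398 - 148937/23) = 1/(274217/23) = 23/274217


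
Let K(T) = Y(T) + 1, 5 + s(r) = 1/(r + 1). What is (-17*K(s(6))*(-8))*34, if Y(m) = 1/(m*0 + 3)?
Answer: 18496/3 ≈ 6165.3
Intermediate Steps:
s(r) = -5 + 1/(1 + r) (s(r) = -5 + 1/(r + 1) = -5 + 1/(1 + r))
Y(m) = ⅓ (Y(m) = 1/(0 + 3) = 1/3 = ⅓)
K(T) = 4/3 (K(T) = ⅓ + 1 = 4/3)
(-17*K(s(6))*(-8))*34 = (-17*4/3*(-8))*34 = -68/3*(-8)*34 = (544/3)*34 = 18496/3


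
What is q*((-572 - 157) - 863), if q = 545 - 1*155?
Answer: -620880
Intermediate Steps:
q = 390 (q = 545 - 155 = 390)
q*((-572 - 157) - 863) = 390*((-572 - 157) - 863) = 390*(-729 - 863) = 390*(-1592) = -620880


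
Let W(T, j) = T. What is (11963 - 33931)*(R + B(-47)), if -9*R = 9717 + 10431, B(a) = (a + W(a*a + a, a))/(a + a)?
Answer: 149019928/3 ≈ 4.9673e+7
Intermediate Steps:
B(a) = (a² + 2*a)/(2*a) (B(a) = (a + (a*a + a))/(a + a) = (a + (a² + a))/((2*a)) = (a + (a + a²))*(1/(2*a)) = (a² + 2*a)*(1/(2*a)) = (a² + 2*a)/(2*a))
R = -6716/3 (R = -(9717 + 10431)/9 = -⅑*20148 = -6716/3 ≈ -2238.7)
(11963 - 33931)*(R + B(-47)) = (11963 - 33931)*(-6716/3 + (1 + (½)*(-47))) = -21968*(-6716/3 + (1 - 47/2)) = -21968*(-6716/3 - 45/2) = -21968*(-13567/6) = 149019928/3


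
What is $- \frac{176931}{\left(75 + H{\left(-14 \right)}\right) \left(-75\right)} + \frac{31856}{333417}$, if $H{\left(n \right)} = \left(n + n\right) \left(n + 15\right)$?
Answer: $\frac{19701365209}{391764975} \approx 50.289$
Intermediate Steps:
$H{\left(n \right)} = 2 n \left(15 + n\right)$
$- \frac{176931}{\left(75 + H{\left(-14 \right)}\right) \left(-75\right)} + \frac{31856}{333417} = - \frac{176931}{\left(75 + 2 \left(-14\right) \left(15 - 14\right)\right) \left(-75\right)} + \frac{31856}{333417} = - \frac{176931}{\left(75 + 2 \left(-14\right) 1\right) \left(-75\right)} + 31856 \cdot \frac{1}{333417} = - \frac{176931}{\left(75 - 28\right) \left(-75\right)} + \frac{31856}{333417} = - \frac{176931}{47 \left(-75\right)} + \frac{31856}{333417} = - \frac{176931}{-3525} + \frac{31856}{333417} = \left(-176931\right) \left(- \frac{1}{3525}\right) + \frac{31856}{333417} = \frac{58977}{1175} + \frac{31856}{333417} = \frac{19701365209}{391764975}$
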